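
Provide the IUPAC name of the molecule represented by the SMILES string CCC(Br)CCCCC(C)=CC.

8-bromo-3-methyldec-2-ene

Counting along the main chain through the multiple bond gives 10 carbons: the parent is decane.
There is one C=C double bond, indicated by the ending -ene.
Choose the numbering such that numbering from this end puts the double bond at C-2 rather than C-8.
With this numbering: the double bond between C-2 and C-3; a bromo group at C-8; a methyl group at C-3.
Prefixes are listed alphabetically: bromo, methyl.
Assembling the pieces gives 8-bromo-3-methyldec-2-ene.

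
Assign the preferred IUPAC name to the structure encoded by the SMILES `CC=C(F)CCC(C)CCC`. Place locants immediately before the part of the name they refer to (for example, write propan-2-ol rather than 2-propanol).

3-fluoro-6-methylnon-2-ene

The longest chain bearing the multiple bond is 9 carbons long (nonane).
There is one C=C double bond, indicated by the ending -ene.
Choose the numbering such that numbering from this end puts the double bond at C-2 rather than C-7.
With this numbering: the double bond between C-2 and C-3; a fluoro group at C-3; a methyl group at C-6.
Substituent prefixes are cited in alphabetical order (multiplying prefixes like di-/tri- are ignored for ordering).
Assembling the pieces gives 3-fluoro-6-methylnon-2-ene.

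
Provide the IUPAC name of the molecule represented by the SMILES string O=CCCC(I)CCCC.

4-iodooctanal

The longest carbon chain that includes the –CHO group has 8 carbons, so the parent hydride is octane.
An aldehyde (terminal –CHO) is the principal characteristic group, giving the suffix -al.
Choose the numbering such that the aldehyde carbon is C-1 by definition.
That gives an iodo group at C-4.
Putting it together: 4-iodooctanal.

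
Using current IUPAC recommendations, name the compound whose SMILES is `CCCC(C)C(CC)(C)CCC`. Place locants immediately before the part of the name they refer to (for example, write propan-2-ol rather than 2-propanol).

The parent chain contains 8 carbons (octane).
Number the chain so that the substituent locant set {4,4,5} is lower than {4,5,5} at the first point of difference.
This places an ethyl group at C-4; methyl groups at C-4 and C-5.
Substituent prefixes are cited in alphabetical order (multiplying prefixes like di-/tri- are ignored for ordering).
The name is 4-ethyl-4,5-dimethyloctane.

4-ethyl-4,5-dimethyloctane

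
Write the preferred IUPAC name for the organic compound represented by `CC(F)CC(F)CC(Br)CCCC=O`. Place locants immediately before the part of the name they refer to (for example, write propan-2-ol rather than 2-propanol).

5-bromo-7,9-difluorodecanal

Counting along the main chain through the –CHO group gives 10 carbons: the parent is decane.
The highest-priority functional group is an aldehyde (terminal –CHO), so the name ends in -al.
Choose the numbering such that the aldehyde carbon is C-1 by definition.
This places a bromo group at C-5; fluoro groups at C-7 and C-9.
Prefixes are listed alphabetically: bromo, fluoro.
Assembling the pieces gives 5-bromo-7,9-difluorodecanal.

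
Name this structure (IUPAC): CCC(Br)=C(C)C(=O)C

The longest chain bearing the carbonyl and the multiple bond is 6 carbons long (hexane).
The principal characteristic group is a ketone (C=O on an internal carbon), named with the suffix -one.
There is one C=C double bond, indicated by the ending -ene.
Number the chain so that numbering from this end puts the carbonyl group at C-2 rather than C-5.
This places the carbonyl at C-2; the double bond between C-3 and C-4; a bromo group at C-4; a methyl group at C-3.
Prefixes are listed alphabetically: bromo, methyl.
The name is 4-bromo-3-methylhex-3-en-2-one.

4-bromo-3-methylhex-3-en-2-one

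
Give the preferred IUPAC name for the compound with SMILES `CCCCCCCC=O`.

The longest carbon chain that includes the –CHO group has 8 carbons, so the parent hydride is octane.
The principal characteristic group is an aldehyde (terminal –CHO), named with the suffix -al.
Number the chain so that the aldehyde carbon is C-1 by definition.
Assembling the pieces gives octanal.

octanal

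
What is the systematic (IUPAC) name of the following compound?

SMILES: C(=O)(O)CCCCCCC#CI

The longest carbon chain that includes the –COOH group and the multiple bond has 9 carbons, so the parent hydride is nonane.
The principal characteristic group is a carboxylic acid (terminal –COOH), named with the suffix -oic acid.
The chain contains a C≡C triple bond, so the unsaturation ending is -yne.
Choose the numbering such that the carboxylic acid carbon is C-1 by definition.
With this numbering: the triple bond between C-8 and C-9; an iodo group at C-9.
The name is 9-iodonon-8-ynoic acid.

9-iodonon-8-ynoic acid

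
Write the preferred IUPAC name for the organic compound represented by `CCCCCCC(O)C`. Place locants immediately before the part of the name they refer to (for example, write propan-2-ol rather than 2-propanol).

octan-2-ol

The longest carbon chain that includes the –OH group has 8 carbons, so the parent hydride is octane.
An alcohol (–OH) is the principal characteristic group, giving the suffix -ol.
Choose the numbering such that numbering from this end puts the hydroxyl group at C-2 rather than C-7.
This places the hydroxyl at C-2.
Assembling the pieces gives octan-2-ol.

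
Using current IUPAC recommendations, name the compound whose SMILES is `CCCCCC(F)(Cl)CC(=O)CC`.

5-chloro-5-fluorodecan-3-one

The longest chain bearing the carbonyl is 10 carbons long (decane).
The highest-priority functional group is a ketone (C=O on an internal carbon), so the name ends in -one.
The numbering direction is chosen so that numbering from this end puts the carbonyl group at C-3 rather than C-8.
That gives the carbonyl at C-3; a chloro group at C-5; a fluoro group at C-5.
The substituents are ordered alphabetically, ignoring any di-/tri- multipliers.
Putting it together: 5-chloro-5-fluorodecan-3-one.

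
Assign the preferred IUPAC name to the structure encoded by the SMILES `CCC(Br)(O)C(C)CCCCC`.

The longest chain bearing the –OH group is 9 carbons long (nonane).
The principal characteristic group is an alcohol (–OH), named with the suffix -ol.
Choose the numbering such that numbering from this end puts the hydroxyl group at C-3 rather than C-7.
With this numbering: the hydroxyl at C-3; a bromo group at C-3; a methyl group at C-4.
The substituents are ordered alphabetically, ignoring any di-/tri- multipliers.
Assembling the pieces gives 3-bromo-4-methylnonan-3-ol.

3-bromo-4-methylnonan-3-ol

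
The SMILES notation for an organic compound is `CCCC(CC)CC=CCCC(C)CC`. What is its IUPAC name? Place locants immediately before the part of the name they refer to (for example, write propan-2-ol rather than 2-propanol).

9-ethyl-3-methyldodec-6-ene

The longest chain bearing the multiple bond is 12 carbons long (dodecane).
A C=C double bond in the chain gives the infix -ene-.
Choose the numbering such that the substituent locant set {3,9} is lower than {4,10} at the first point of difference.
This places the double bond between C-6 and C-7; an ethyl group at C-9; a methyl group at C-3.
Substituent prefixes are cited in alphabetical order (multiplying prefixes like di-/tri- are ignored for ordering).
Putting it together: 9-ethyl-3-methyldodec-6-ene.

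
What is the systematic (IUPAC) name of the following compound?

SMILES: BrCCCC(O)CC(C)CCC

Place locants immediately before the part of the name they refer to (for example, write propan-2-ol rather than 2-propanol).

1-bromo-6-methylnonan-4-ol

The longest carbon chain that includes the –OH group has 9 carbons, so the parent hydride is nonane.
An alcohol (–OH) is the principal characteristic group, giving the suffix -ol.
The numbering direction is chosen so that numbering from this end puts the hydroxyl group at C-4 rather than C-6.
This places the hydroxyl at C-4; a bromo group at C-1; a methyl group at C-6.
The substituents are ordered alphabetically, ignoring any di-/tri- multipliers.
Putting it together: 1-bromo-6-methylnonan-4-ol.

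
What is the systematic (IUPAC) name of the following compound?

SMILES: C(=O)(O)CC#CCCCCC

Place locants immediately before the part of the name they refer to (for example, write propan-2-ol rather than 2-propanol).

non-3-ynoic acid

The longest chain bearing the –COOH group and the multiple bond is 9 carbons long (nonane).
The highest-priority functional group is a carboxylic acid (terminal –COOH), so the name ends in -oic acid.
A C≡C triple bond in the chain gives the infix -yne-.
Choose the numbering such that the carboxylic acid carbon is C-1 by definition.
With this numbering: the triple bond between C-3 and C-4.
Assembling the pieces gives non-3-ynoic acid.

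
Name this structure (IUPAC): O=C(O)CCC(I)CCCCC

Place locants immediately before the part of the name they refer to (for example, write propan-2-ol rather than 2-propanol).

The longest chain bearing the –COOH group is 9 carbons long (nonane).
A carboxylic acid (terminal –COOH) is the principal characteristic group, giving the suffix -oic acid.
Number the chain so that the carboxylic acid carbon is C-1 by definition.
This places an iodo group at C-4.
The name is 4-iodononanoic acid.

4-iodononanoic acid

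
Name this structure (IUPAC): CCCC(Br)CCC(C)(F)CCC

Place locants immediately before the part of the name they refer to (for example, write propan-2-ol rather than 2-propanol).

7-bromo-4-fluoro-4-methyldecane

The longest carbon chain is 10 atoms: the parent is decane.
Choose the numbering such that the substituent locant set {4,4,7} is lower than {4,7,7} at the first point of difference.
That gives a bromo group at C-7; a fluoro group at C-4; a methyl group at C-4.
The substituents are ordered alphabetically, ignoring any di-/tri- multipliers.
Assembling the pieces gives 7-bromo-4-fluoro-4-methyldecane.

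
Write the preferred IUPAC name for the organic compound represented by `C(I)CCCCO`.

5-iodopentan-1-ol

Counting along the main chain through the –OH group gives 5 carbons: the parent is pentane.
The highest-priority functional group is an alcohol (–OH), so the name ends in -ol.
Choose the numbering such that numbering from this end puts the hydroxyl group at C-1 rather than C-5.
With this numbering: the hydroxyl at C-1; an iodo group at C-5.
The name is 5-iodopentan-1-ol.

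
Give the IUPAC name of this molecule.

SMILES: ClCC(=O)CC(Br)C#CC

4-bromo-1-chlorohept-5-yn-2-one

The longest carbon chain that includes the carbonyl and the multiple bond has 7 carbons, so the parent hydride is heptane.
A ketone (C=O on an internal carbon) is the principal characteristic group, giving the suffix -one.
A C≡C triple bond in the chain gives the infix -yne-.
The numbering direction is chosen so that numbering from this end puts the carbonyl group at C-2 rather than C-6.
With this numbering: the carbonyl at C-2; the triple bond between C-5 and C-6; a bromo group at C-4; a chloro group at C-1.
Substituent prefixes are cited in alphabetical order (multiplying prefixes like di-/tri- are ignored for ordering).
Assembling the pieces gives 4-bromo-1-chlorohept-5-yn-2-one.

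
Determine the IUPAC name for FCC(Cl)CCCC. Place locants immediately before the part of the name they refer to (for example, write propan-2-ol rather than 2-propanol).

The longest carbon chain is 6 atoms: the parent is hexane.
Number the chain so that the substituent locant set {1,2} is lower than {5,6} at the first point of difference.
This places a chloro group at C-2; a fluoro group at C-1.
The substituents are ordered alphabetically, ignoring any di-/tri- multipliers.
The name is 2-chloro-1-fluorohexane.

2-chloro-1-fluorohexane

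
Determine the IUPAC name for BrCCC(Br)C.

The longest carbon chain is 4 atoms: the parent is butane.
Choose the numbering such that the substituent locant set {1,3} is lower than {2,4} at the first point of difference.
With this numbering: bromo groups at C-1 and C-3.
The name is 1,3-dibromobutane.

1,3-dibromobutane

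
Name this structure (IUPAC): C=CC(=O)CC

Counting along the main chain through the carbonyl and the multiple bond gives 5 carbons: the parent is pentane.
A ketone (C=O on an internal carbon) is the principal characteristic group, giving the suffix -one.
A C=C double bond in the chain gives the infix -ene-.
Choose the numbering such that numbering from this end puts the double bond at C-1 rather than C-4.
This places the carbonyl at C-3; the double bond between C-1 and C-2.
The name is pent-1-en-3-one.

pent-1-en-3-one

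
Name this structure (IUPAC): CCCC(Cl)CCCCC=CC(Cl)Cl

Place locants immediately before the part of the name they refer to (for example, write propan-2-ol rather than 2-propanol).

The longest carbon chain that includes the multiple bond has 11 carbons, so the parent hydride is undecane.
A C=C double bond in the chain gives the infix -ene-.
Number the chain so that numbering from this end puts the double bond at C-2 rather than C-9.
That gives the double bond between C-2 and C-3; chloro groups at C-1 (×2) and C-8.
Assembling the pieces gives 1,1,8-trichloroundec-2-ene.

1,1,8-trichloroundec-2-ene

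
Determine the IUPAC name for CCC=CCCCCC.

non-3-ene

Counting along the main chain through the multiple bond gives 9 carbons: the parent is nonane.
There is one C=C double bond, indicated by the ending -ene.
The numbering direction is chosen so that numbering from this end puts the double bond at C-3 rather than C-6.
That gives the double bond between C-3 and C-4.
Assembling the pieces gives non-3-ene.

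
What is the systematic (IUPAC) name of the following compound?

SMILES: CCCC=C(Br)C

2-bromohex-2-ene

The longest carbon chain that includes the multiple bond has 6 carbons, so the parent hydride is hexane.
There is one C=C double bond, indicated by the ending -ene.
Number the chain so that numbering from this end puts the double bond at C-2 rather than C-4.
That gives the double bond between C-2 and C-3; a bromo group at C-2.
Assembling the pieces gives 2-bromohex-2-ene.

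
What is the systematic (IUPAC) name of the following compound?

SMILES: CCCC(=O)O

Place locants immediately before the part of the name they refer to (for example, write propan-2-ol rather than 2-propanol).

butanoic acid

The longest chain bearing the –COOH group is 4 carbons long (butane).
The principal characteristic group is a carboxylic acid (terminal –COOH), named with the suffix -oic acid.
Number the chain so that the carboxylic acid carbon is C-1 by definition.
Putting it together: butanoic acid.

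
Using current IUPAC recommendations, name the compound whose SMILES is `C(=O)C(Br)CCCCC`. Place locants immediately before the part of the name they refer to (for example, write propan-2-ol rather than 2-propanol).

Counting along the main chain through the –CHO group gives 7 carbons: the parent is heptane.
The principal characteristic group is an aldehyde (terminal –CHO), named with the suffix -al.
Number the chain so that the aldehyde carbon is C-1 by definition.
This places a bromo group at C-2.
The name is 2-bromoheptanal.

2-bromoheptanal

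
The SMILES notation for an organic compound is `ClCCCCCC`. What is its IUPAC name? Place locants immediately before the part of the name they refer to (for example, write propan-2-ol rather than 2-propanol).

The parent chain contains 6 carbons (hexane).
The numbering direction is chosen so that the substituent locant set {1} is lower than {6} at the first point of difference.
This places a chloro group at C-1.
Assembling the pieces gives 1-chlorohexane.

1-chlorohexane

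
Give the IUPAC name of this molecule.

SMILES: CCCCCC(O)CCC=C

Counting along the main chain through the –OH group and the multiple bond gives 10 carbons: the parent is decane.
An alcohol (–OH) is the principal characteristic group, giving the suffix -ol.
The chain contains a C=C double bond, so the unsaturation ending is -ene.
The numbering direction is chosen so that numbering from this end puts the hydroxyl group at C-5 rather than C-6.
With this numbering: the hydroxyl at C-5; the double bond between C-1 and C-2.
Assembling the pieces gives dec-1-en-5-ol.

dec-1-en-5-ol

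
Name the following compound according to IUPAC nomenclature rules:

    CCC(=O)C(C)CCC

4-methylheptan-3-one

Counting along the main chain through the carbonyl gives 7 carbons: the parent is heptane.
The principal characteristic group is a ketone (C=O on an internal carbon), named with the suffix -one.
Number the chain so that numbering from this end puts the carbonyl group at C-3 rather than C-5.
With this numbering: the carbonyl at C-3; a methyl group at C-4.
Assembling the pieces gives 4-methylheptan-3-one.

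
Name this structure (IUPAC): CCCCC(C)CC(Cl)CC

3-chloro-5-methylnonane

The longest carbon chain is 9 atoms: the parent is nonane.
Number the chain so that the substituent locant set {3,5} is lower than {5,7} at the first point of difference.
This places a chloro group at C-3; a methyl group at C-5.
Prefixes are listed alphabetically: chloro, methyl.
Assembling the pieces gives 3-chloro-5-methylnonane.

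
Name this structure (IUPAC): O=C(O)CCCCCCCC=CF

10-fluorodec-9-enoic acid

The longest chain bearing the –COOH group and the multiple bond is 10 carbons long (decane).
The highest-priority functional group is a carboxylic acid (terminal –COOH), so the name ends in -oic acid.
There is one C=C double bond, indicated by the ending -ene.
Choose the numbering such that the carboxylic acid carbon is C-1 by definition.
With this numbering: the double bond between C-9 and C-10; a fluoro group at C-10.
Putting it together: 10-fluorodec-9-enoic acid.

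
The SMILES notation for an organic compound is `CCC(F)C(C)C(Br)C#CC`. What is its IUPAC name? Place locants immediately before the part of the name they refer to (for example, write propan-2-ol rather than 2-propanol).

4-bromo-6-fluoro-5-methyloct-2-yne

The longest chain bearing the multiple bond is 8 carbons long (octane).
A C≡C triple bond in the chain gives the infix -yne-.
Number the chain so that numbering from this end puts the triple bond at C-2 rather than C-6.
That gives the triple bond between C-2 and C-3; a bromo group at C-4; a fluoro group at C-6; a methyl group at C-5.
Prefixes are listed alphabetically: bromo, fluoro, methyl.
Putting it together: 4-bromo-6-fluoro-5-methyloct-2-yne.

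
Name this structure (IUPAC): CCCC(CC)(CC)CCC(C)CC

6,6-diethyl-3-methylnonane

The longest continuous carbon chain has 9 atoms, so the parent hydride is nonane.
Choose the numbering such that the substituent locant set {3,6,6} is lower than {4,4,7} at the first point of difference.
With this numbering: two ethyl groups at C-6; a methyl group at C-3.
The substituents are ordered alphabetically, ignoring any di-/tri- multipliers.
Assembling the pieces gives 6,6-diethyl-3-methylnonane.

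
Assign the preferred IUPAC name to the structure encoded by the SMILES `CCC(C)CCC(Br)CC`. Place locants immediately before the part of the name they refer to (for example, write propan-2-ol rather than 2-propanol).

The longest carbon chain is 8 atoms: the parent is octane.
Number the chain so that the locant sets are identical either way, so the alphabetically earlier bromo substituent takes the lower locant (3 rather than 6).
This places a bromo group at C-3; a methyl group at C-6.
The substituents are ordered alphabetically, ignoring any di-/tri- multipliers.
The name is 3-bromo-6-methyloctane.

3-bromo-6-methyloctane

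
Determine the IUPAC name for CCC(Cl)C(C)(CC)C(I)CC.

3-chloro-4-ethyl-5-iodo-4-methylheptane

The longest continuous carbon chain has 7 atoms, so the parent hydride is heptane.
Choose the numbering such that the locant sets are identical either way, so the alphabetically earlier chloro substituent takes the lower locant (3 rather than 5).
That gives a chloro group at C-3; an ethyl group at C-4; an iodo group at C-5; a methyl group at C-4.
The substituents are ordered alphabetically, ignoring any di-/tri- multipliers.
Putting it together: 3-chloro-4-ethyl-5-iodo-4-methylheptane.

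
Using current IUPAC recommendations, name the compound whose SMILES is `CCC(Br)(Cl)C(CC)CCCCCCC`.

3-bromo-3-chloro-4-ethylundecane

The longest continuous carbon chain has 11 atoms, so the parent hydride is undecane.
The numbering direction is chosen so that the substituent locant set {3,3,4} is lower than {8,9,9} at the first point of difference.
This places a bromo group at C-3; a chloro group at C-3; an ethyl group at C-4.
Prefixes are listed alphabetically: bromo, chloro, ethyl.
Putting it together: 3-bromo-3-chloro-4-ethylundecane.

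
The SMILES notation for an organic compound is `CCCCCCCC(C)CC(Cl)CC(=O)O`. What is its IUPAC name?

3-chloro-5-methyldodecanoic acid

The longest carbon chain that includes the –COOH group has 12 carbons, so the parent hydride is dodecane.
A carboxylic acid (terminal –COOH) is the principal characteristic group, giving the suffix -oic acid.
The numbering direction is chosen so that the carboxylic acid carbon is C-1 by definition.
With this numbering: a chloro group at C-3; a methyl group at C-5.
The substituents are ordered alphabetically, ignoring any di-/tri- multipliers.
Assembling the pieces gives 3-chloro-5-methyldodecanoic acid.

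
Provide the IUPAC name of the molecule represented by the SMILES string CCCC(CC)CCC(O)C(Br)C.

2-bromo-6-ethylnonan-3-ol

Counting along the main chain through the –OH group gives 9 carbons: the parent is nonane.
The principal characteristic group is an alcohol (–OH), named with the suffix -ol.
Choose the numbering such that numbering from this end puts the hydroxyl group at C-3 rather than C-7.
That gives the hydroxyl at C-3; a bromo group at C-2; an ethyl group at C-6.
The substituents are ordered alphabetically, ignoring any di-/tri- multipliers.
Assembling the pieces gives 2-bromo-6-ethylnonan-3-ol.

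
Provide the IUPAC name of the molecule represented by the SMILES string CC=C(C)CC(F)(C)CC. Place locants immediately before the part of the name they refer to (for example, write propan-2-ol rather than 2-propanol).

The longest chain bearing the multiple bond is 7 carbons long (heptane).
A C=C double bond in the chain gives the infix -ene-.
Choose the numbering such that numbering from this end puts the double bond at C-2 rather than C-5.
With this numbering: the double bond between C-2 and C-3; a fluoro group at C-5; methyl groups at C-3 and C-5.
The substituents are ordered alphabetically, ignoring any di-/tri- multipliers.
Putting it together: 5-fluoro-3,5-dimethylhept-2-ene.

5-fluoro-3,5-dimethylhept-2-ene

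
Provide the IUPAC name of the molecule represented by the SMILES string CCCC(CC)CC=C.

The longest carbon chain that includes the multiple bond has 7 carbons, so the parent hydride is heptane.
There is one C=C double bond, indicated by the ending -ene.
The numbering direction is chosen so that numbering from this end puts the double bond at C-1 rather than C-6.
This places the double bond between C-1 and C-2; an ethyl group at C-4.
Assembling the pieces gives 4-ethylhept-1-ene.

4-ethylhept-1-ene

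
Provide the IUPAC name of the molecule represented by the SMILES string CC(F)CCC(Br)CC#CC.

5-bromo-8-fluoronon-2-yne

The longest chain bearing the multiple bond is 9 carbons long (nonane).
The chain contains a C≡C triple bond, so the unsaturation ending is -yne.
Number the chain so that numbering from this end puts the triple bond at C-2 rather than C-7.
This places the triple bond between C-2 and C-3; a bromo group at C-5; a fluoro group at C-8.
The substituents are ordered alphabetically, ignoring any di-/tri- multipliers.
The name is 5-bromo-8-fluoronon-2-yne.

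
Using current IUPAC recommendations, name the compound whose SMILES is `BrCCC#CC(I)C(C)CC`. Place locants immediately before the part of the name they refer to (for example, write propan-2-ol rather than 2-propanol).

The longest carbon chain that includes the multiple bond has 8 carbons, so the parent hydride is octane.
A C≡C triple bond in the chain gives the infix -yne-.
Choose the numbering such that numbering from this end puts the triple bond at C-3 rather than C-5.
That gives the triple bond between C-3 and C-4; a bromo group at C-1; an iodo group at C-5; a methyl group at C-6.
The substituents are ordered alphabetically, ignoring any di-/tri- multipliers.
Assembling the pieces gives 1-bromo-5-iodo-6-methyloct-3-yne.

1-bromo-5-iodo-6-methyloct-3-yne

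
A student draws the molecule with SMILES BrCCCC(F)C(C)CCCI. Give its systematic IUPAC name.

The parent chain contains 8 carbons (octane).
Number the chain so that the locant sets are identical either way, so the alphabetically earlier bromo substituent takes the lower locant (1 rather than 8).
With this numbering: a bromo group at C-1; a fluoro group at C-4; an iodo group at C-8; a methyl group at C-5.
The substituents are ordered alphabetically, ignoring any di-/tri- multipliers.
The name is 1-bromo-4-fluoro-8-iodo-5-methyloctane.

1-bromo-4-fluoro-8-iodo-5-methyloctane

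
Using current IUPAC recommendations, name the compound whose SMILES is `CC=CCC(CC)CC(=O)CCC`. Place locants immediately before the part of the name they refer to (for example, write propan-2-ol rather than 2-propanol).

The longest carbon chain that includes the carbonyl and the multiple bond has 10 carbons, so the parent hydride is decane.
The principal characteristic group is a ketone (C=O on an internal carbon), named with the suffix -one.
There is one C=C double bond, indicated by the ending -ene.
Number the chain so that numbering from this end puts the carbonyl group at C-4 rather than C-7.
That gives the carbonyl at C-4; the double bond between C-8 and C-9; an ethyl group at C-6.
The name is 6-ethyldec-8-en-4-one.

6-ethyldec-8-en-4-one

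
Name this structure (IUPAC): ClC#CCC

Counting along the main chain through the multiple bond gives 4 carbons: the parent is butane.
A C≡C triple bond in the chain gives the infix -yne-.
The numbering direction is chosen so that numbering from this end puts the triple bond at C-1 rather than C-3.
This places the triple bond between C-1 and C-2; a chloro group at C-1.
The name is 1-chlorobut-1-yne.

1-chlorobut-1-yne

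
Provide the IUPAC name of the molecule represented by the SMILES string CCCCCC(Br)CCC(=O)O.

4-bromononanoic acid

The longest chain bearing the –COOH group is 9 carbons long (nonane).
The principal characteristic group is a carboxylic acid (terminal –COOH), named with the suffix -oic acid.
The numbering direction is chosen so that the carboxylic acid carbon is C-1 by definition.
That gives a bromo group at C-4.
Assembling the pieces gives 4-bromononanoic acid.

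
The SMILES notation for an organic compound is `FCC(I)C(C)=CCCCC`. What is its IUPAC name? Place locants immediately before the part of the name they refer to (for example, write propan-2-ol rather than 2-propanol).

1-fluoro-2-iodo-3-methyloct-3-ene

Counting along the main chain through the multiple bond gives 8 carbons: the parent is octane.
The chain contains a C=C double bond, so the unsaturation ending is -ene.
Number the chain so that numbering from this end puts the double bond at C-3 rather than C-5.
That gives the double bond between C-3 and C-4; a fluoro group at C-1; an iodo group at C-2; a methyl group at C-3.
The substituents are ordered alphabetically, ignoring any di-/tri- multipliers.
The name is 1-fluoro-2-iodo-3-methyloct-3-ene.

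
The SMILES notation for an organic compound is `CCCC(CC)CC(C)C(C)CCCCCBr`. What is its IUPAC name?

1-bromo-9-ethyl-6,7-dimethyldodecane

The longest continuous carbon chain has 12 atoms, so the parent hydride is dodecane.
The numbering direction is chosen so that the substituent locant set {1,6,7,9} is lower than {4,6,7,12} at the first point of difference.
That gives a bromo group at C-1; an ethyl group at C-9; methyl groups at C-6 and C-7.
Prefixes are listed alphabetically: bromo, ethyl, methyl.
The name is 1-bromo-9-ethyl-6,7-dimethyldodecane.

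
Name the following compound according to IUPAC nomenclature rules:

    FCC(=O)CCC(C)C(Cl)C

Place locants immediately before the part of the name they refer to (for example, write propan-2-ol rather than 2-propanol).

The longest carbon chain that includes the carbonyl has 7 carbons, so the parent hydride is heptane.
A ketone (C=O on an internal carbon) is the principal characteristic group, giving the suffix -one.
Choose the numbering such that numbering from this end puts the carbonyl group at C-2 rather than C-6.
This places the carbonyl at C-2; a chloro group at C-6; a fluoro group at C-1; a methyl group at C-5.
Prefixes are listed alphabetically: chloro, fluoro, methyl.
The name is 6-chloro-1-fluoro-5-methylheptan-2-one.

6-chloro-1-fluoro-5-methylheptan-2-one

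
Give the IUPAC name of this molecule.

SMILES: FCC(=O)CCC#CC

The longest carbon chain that includes the carbonyl and the multiple bond has 7 carbons, so the parent hydride is heptane.
A ketone (C=O on an internal carbon) is the principal characteristic group, giving the suffix -one.
There is one C≡C triple bond, indicated by the ending -yne.
Choose the numbering such that numbering from this end puts the carbonyl group at C-2 rather than C-6.
This places the carbonyl at C-2; the triple bond between C-5 and C-6; a fluoro group at C-1.
Assembling the pieces gives 1-fluorohept-5-yn-2-one.

1-fluorohept-5-yn-2-one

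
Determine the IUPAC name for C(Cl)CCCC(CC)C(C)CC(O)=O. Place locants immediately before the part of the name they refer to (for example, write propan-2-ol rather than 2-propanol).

The longest carbon chain that includes the –COOH group has 8 carbons, so the parent hydride is octane.
The principal characteristic group is a carboxylic acid (terminal –COOH), named with the suffix -oic acid.
Number the chain so that the carboxylic acid carbon is C-1 by definition.
That gives a chloro group at C-8; an ethyl group at C-4; a methyl group at C-3.
Substituent prefixes are cited in alphabetical order (multiplying prefixes like di-/tri- are ignored for ordering).
The name is 8-chloro-4-ethyl-3-methyloctanoic acid.

8-chloro-4-ethyl-3-methyloctanoic acid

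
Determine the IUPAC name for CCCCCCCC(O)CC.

Counting along the main chain through the –OH group gives 10 carbons: the parent is decane.
An alcohol (–OH) is the principal characteristic group, giving the suffix -ol.
The numbering direction is chosen so that numbering from this end puts the hydroxyl group at C-3 rather than C-8.
This places the hydroxyl at C-3.
Assembling the pieces gives decan-3-ol.

decan-3-ol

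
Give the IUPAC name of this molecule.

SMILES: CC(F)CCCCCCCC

2-fluorodecane

The longest carbon chain is 10 atoms: the parent is decane.
The numbering direction is chosen so that the substituent locant set {2} is lower than {9} at the first point of difference.
That gives a fluoro group at C-2.
Putting it together: 2-fluorodecane.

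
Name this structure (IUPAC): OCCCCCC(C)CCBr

8-bromo-6-methyloctan-1-ol

The longest chain bearing the –OH group is 8 carbons long (octane).
The highest-priority functional group is an alcohol (–OH), so the name ends in -ol.
The numbering direction is chosen so that numbering from this end puts the hydroxyl group at C-1 rather than C-8.
That gives the hydroxyl at C-1; a bromo group at C-8; a methyl group at C-6.
Substituent prefixes are cited in alphabetical order (multiplying prefixes like di-/tri- are ignored for ordering).
The name is 8-bromo-6-methyloctan-1-ol.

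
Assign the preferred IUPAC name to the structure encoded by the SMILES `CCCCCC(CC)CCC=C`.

5-ethyldec-1-ene

The longest carbon chain that includes the multiple bond has 10 carbons, so the parent hydride is decane.
The chain contains a C=C double bond, so the unsaturation ending is -ene.
Number the chain so that numbering from this end puts the double bond at C-1 rather than C-9.
This places the double bond between C-1 and C-2; an ethyl group at C-5.
Putting it together: 5-ethyldec-1-ene.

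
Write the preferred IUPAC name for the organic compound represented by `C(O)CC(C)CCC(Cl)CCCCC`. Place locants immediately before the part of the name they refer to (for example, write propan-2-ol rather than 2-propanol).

6-chloro-3-methylundecan-1-ol

Counting along the main chain through the –OH group gives 11 carbons: the parent is undecane.
The principal characteristic group is an alcohol (–OH), named with the suffix -ol.
The numbering direction is chosen so that numbering from this end puts the hydroxyl group at C-1 rather than C-11.
With this numbering: the hydroxyl at C-1; a chloro group at C-6; a methyl group at C-3.
Substituent prefixes are cited in alphabetical order (multiplying prefixes like di-/tri- are ignored for ordering).
The name is 6-chloro-3-methylundecan-1-ol.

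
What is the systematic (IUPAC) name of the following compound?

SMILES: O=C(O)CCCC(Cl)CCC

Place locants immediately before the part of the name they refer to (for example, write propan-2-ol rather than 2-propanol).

Counting along the main chain through the –COOH group gives 8 carbons: the parent is octane.
The principal characteristic group is a carboxylic acid (terminal –COOH), named with the suffix -oic acid.
Choose the numbering such that the carboxylic acid carbon is C-1 by definition.
With this numbering: a chloro group at C-5.
The name is 5-chlorooctanoic acid.

5-chlorooctanoic acid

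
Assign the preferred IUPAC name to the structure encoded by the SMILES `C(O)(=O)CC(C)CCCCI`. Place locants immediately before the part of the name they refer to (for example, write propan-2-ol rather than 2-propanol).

7-iodo-3-methylheptanoic acid

The longest carbon chain that includes the –COOH group has 7 carbons, so the parent hydride is heptane.
A carboxylic acid (terminal –COOH) is the principal characteristic group, giving the suffix -oic acid.
Number the chain so that the carboxylic acid carbon is C-1 by definition.
With this numbering: an iodo group at C-7; a methyl group at C-3.
The substituents are ordered alphabetically, ignoring any di-/tri- multipliers.
The name is 7-iodo-3-methylheptanoic acid.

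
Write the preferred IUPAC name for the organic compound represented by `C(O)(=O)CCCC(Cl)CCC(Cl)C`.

5,8-dichlorononanoic acid

The longest carbon chain that includes the –COOH group has 9 carbons, so the parent hydride is nonane.
The principal characteristic group is a carboxylic acid (terminal –COOH), named with the suffix -oic acid.
The numbering direction is chosen so that the carboxylic acid carbon is C-1 by definition.
With this numbering: chloro groups at C-5 and C-8.
Putting it together: 5,8-dichlorononanoic acid.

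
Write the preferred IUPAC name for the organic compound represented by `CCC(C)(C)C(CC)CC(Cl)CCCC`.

6-chloro-4-ethyl-3,3-dimethyldecane

The longest carbon chain is 10 atoms: the parent is decane.
Choose the numbering such that the substituent locant set {3,3,4,6} is lower than {5,7,8,8} at the first point of difference.
This places a chloro group at C-6; an ethyl group at C-4; two methyl groups at C-3.
The substituents are ordered alphabetically, ignoring any di-/tri- multipliers.
Assembling the pieces gives 6-chloro-4-ethyl-3,3-dimethyldecane.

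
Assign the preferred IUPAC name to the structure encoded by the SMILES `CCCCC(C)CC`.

3-methylheptane

The longest carbon chain is 7 atoms: the parent is heptane.
Number the chain so that the substituent locant set {3} is lower than {5} at the first point of difference.
That gives a methyl group at C-3.
The name is 3-methylheptane.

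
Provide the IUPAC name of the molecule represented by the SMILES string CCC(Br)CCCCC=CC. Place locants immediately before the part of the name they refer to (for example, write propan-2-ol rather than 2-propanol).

The longest chain bearing the multiple bond is 10 carbons long (decane).
A C=C double bond in the chain gives the infix -ene-.
Choose the numbering such that numbering from this end puts the double bond at C-2 rather than C-8.
This places the double bond between C-2 and C-3; a bromo group at C-8.
Putting it together: 8-bromodec-2-ene.

8-bromodec-2-ene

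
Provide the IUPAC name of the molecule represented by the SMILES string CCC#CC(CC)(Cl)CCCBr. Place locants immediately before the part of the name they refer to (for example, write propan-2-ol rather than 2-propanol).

8-bromo-5-chloro-5-ethyloct-3-yne

Counting along the main chain through the multiple bond gives 8 carbons: the parent is octane.
The chain contains a C≡C triple bond, so the unsaturation ending is -yne.
The numbering direction is chosen so that numbering from this end puts the triple bond at C-3 rather than C-5.
That gives the triple bond between C-3 and C-4; a bromo group at C-8; a chloro group at C-5; an ethyl group at C-5.
The substituents are ordered alphabetically, ignoring any di-/tri- multipliers.
The name is 8-bromo-5-chloro-5-ethyloct-3-yne.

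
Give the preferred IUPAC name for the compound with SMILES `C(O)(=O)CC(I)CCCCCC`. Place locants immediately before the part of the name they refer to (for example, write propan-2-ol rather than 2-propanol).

3-iodononanoic acid

Counting along the main chain through the –COOH group gives 9 carbons: the parent is nonane.
The highest-priority functional group is a carboxylic acid (terminal –COOH), so the name ends in -oic acid.
The numbering direction is chosen so that the carboxylic acid carbon is C-1 by definition.
With this numbering: an iodo group at C-3.
Putting it together: 3-iodononanoic acid.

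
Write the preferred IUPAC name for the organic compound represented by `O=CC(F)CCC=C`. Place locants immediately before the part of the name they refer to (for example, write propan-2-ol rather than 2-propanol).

The longest chain bearing the –CHO group and the multiple bond is 6 carbons long (hexane).
The highest-priority functional group is an aldehyde (terminal –CHO), so the name ends in -al.
The chain contains a C=C double bond, so the unsaturation ending is -ene.
Choose the numbering such that the aldehyde carbon is C-1 by definition.
This places the double bond between C-5 and C-6; a fluoro group at C-2.
Assembling the pieces gives 2-fluorohex-5-enal.

2-fluorohex-5-enal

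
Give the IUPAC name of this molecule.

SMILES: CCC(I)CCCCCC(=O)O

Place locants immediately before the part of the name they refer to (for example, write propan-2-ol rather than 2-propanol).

7-iodononanoic acid

Counting along the main chain through the –COOH group gives 9 carbons: the parent is nonane.
A carboxylic acid (terminal –COOH) is the principal characteristic group, giving the suffix -oic acid.
The numbering direction is chosen so that the carboxylic acid carbon is C-1 by definition.
This places an iodo group at C-7.
Assembling the pieces gives 7-iodononanoic acid.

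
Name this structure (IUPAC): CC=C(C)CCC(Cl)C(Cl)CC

Counting along the main chain through the multiple bond gives 9 carbons: the parent is nonane.
The chain contains a C=C double bond, so the unsaturation ending is -ene.
Number the chain so that numbering from this end puts the double bond at C-2 rather than C-7.
With this numbering: the double bond between C-2 and C-3; chloro groups at C-6 and C-7; a methyl group at C-3.
The substituents are ordered alphabetically, ignoring any di-/tri- multipliers.
Putting it together: 6,7-dichloro-3-methylnon-2-ene.

6,7-dichloro-3-methylnon-2-ene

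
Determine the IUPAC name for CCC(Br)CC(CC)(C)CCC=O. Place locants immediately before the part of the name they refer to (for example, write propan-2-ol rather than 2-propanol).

The longest carbon chain that includes the –CHO group has 8 carbons, so the parent hydride is octane.
An aldehyde (terminal –CHO) is the principal characteristic group, giving the suffix -al.
The numbering direction is chosen so that the aldehyde carbon is C-1 by definition.
This places a bromo group at C-6; an ethyl group at C-4; a methyl group at C-4.
The substituents are ordered alphabetically, ignoring any di-/tri- multipliers.
The name is 6-bromo-4-ethyl-4-methyloctanal.

6-bromo-4-ethyl-4-methyloctanal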